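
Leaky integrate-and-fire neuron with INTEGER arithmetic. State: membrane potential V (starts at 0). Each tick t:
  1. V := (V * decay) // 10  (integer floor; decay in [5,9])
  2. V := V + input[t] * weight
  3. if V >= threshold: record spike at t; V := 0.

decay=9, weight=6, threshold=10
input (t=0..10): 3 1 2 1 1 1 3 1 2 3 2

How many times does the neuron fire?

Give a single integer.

Answer: 7

Derivation:
t=0: input=3 -> V=0 FIRE
t=1: input=1 -> V=6
t=2: input=2 -> V=0 FIRE
t=3: input=1 -> V=6
t=4: input=1 -> V=0 FIRE
t=5: input=1 -> V=6
t=6: input=3 -> V=0 FIRE
t=7: input=1 -> V=6
t=8: input=2 -> V=0 FIRE
t=9: input=3 -> V=0 FIRE
t=10: input=2 -> V=0 FIRE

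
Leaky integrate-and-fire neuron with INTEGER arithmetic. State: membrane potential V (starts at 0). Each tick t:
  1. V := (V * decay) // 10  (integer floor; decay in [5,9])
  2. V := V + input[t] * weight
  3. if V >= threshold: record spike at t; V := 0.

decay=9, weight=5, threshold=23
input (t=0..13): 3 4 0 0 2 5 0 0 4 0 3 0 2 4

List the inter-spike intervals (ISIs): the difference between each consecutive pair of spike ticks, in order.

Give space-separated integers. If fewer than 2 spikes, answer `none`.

t=0: input=3 -> V=15
t=1: input=4 -> V=0 FIRE
t=2: input=0 -> V=0
t=3: input=0 -> V=0
t=4: input=2 -> V=10
t=5: input=5 -> V=0 FIRE
t=6: input=0 -> V=0
t=7: input=0 -> V=0
t=8: input=4 -> V=20
t=9: input=0 -> V=18
t=10: input=3 -> V=0 FIRE
t=11: input=0 -> V=0
t=12: input=2 -> V=10
t=13: input=4 -> V=0 FIRE

Answer: 4 5 3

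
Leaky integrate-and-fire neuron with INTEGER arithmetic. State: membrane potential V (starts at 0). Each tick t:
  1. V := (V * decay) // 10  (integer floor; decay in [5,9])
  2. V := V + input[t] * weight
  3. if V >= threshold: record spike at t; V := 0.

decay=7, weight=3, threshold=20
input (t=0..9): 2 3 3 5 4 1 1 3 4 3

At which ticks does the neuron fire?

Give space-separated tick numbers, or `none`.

Answer: 3 8

Derivation:
t=0: input=2 -> V=6
t=1: input=3 -> V=13
t=2: input=3 -> V=18
t=3: input=5 -> V=0 FIRE
t=4: input=4 -> V=12
t=5: input=1 -> V=11
t=6: input=1 -> V=10
t=7: input=3 -> V=16
t=8: input=4 -> V=0 FIRE
t=9: input=3 -> V=9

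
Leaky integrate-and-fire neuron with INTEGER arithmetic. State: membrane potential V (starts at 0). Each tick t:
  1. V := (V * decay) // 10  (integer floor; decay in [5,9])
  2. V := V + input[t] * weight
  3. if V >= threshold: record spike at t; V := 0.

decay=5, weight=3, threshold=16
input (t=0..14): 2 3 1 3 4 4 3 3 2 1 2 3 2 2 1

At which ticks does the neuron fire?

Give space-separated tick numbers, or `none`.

Answer: 4 7

Derivation:
t=0: input=2 -> V=6
t=1: input=3 -> V=12
t=2: input=1 -> V=9
t=3: input=3 -> V=13
t=4: input=4 -> V=0 FIRE
t=5: input=4 -> V=12
t=6: input=3 -> V=15
t=7: input=3 -> V=0 FIRE
t=8: input=2 -> V=6
t=9: input=1 -> V=6
t=10: input=2 -> V=9
t=11: input=3 -> V=13
t=12: input=2 -> V=12
t=13: input=2 -> V=12
t=14: input=1 -> V=9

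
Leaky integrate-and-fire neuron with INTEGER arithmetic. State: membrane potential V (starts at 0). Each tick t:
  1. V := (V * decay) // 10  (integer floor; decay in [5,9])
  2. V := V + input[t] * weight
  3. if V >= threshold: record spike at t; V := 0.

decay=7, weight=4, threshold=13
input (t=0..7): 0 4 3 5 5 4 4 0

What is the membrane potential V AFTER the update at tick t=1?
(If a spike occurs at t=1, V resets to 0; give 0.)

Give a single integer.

t=0: input=0 -> V=0
t=1: input=4 -> V=0 FIRE
t=2: input=3 -> V=12
t=3: input=5 -> V=0 FIRE
t=4: input=5 -> V=0 FIRE
t=5: input=4 -> V=0 FIRE
t=6: input=4 -> V=0 FIRE
t=7: input=0 -> V=0

Answer: 0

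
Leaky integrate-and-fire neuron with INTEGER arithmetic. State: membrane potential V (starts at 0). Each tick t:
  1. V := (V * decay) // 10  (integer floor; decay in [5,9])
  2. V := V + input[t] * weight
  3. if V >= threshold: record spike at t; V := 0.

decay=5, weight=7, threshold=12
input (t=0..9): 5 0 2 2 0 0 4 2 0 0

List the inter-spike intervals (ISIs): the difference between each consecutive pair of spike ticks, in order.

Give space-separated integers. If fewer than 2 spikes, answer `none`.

t=0: input=5 -> V=0 FIRE
t=1: input=0 -> V=0
t=2: input=2 -> V=0 FIRE
t=3: input=2 -> V=0 FIRE
t=4: input=0 -> V=0
t=5: input=0 -> V=0
t=6: input=4 -> V=0 FIRE
t=7: input=2 -> V=0 FIRE
t=8: input=0 -> V=0
t=9: input=0 -> V=0

Answer: 2 1 3 1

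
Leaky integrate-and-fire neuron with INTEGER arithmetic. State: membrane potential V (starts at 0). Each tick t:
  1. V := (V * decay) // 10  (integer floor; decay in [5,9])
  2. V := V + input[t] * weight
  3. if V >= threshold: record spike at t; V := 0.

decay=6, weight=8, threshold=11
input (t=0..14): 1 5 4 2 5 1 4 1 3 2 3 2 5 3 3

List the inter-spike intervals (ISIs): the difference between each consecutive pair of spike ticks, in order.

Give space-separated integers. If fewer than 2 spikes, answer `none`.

Answer: 1 1 1 2 2 1 1 1 1 1 1

Derivation:
t=0: input=1 -> V=8
t=1: input=5 -> V=0 FIRE
t=2: input=4 -> V=0 FIRE
t=3: input=2 -> V=0 FIRE
t=4: input=5 -> V=0 FIRE
t=5: input=1 -> V=8
t=6: input=4 -> V=0 FIRE
t=7: input=1 -> V=8
t=8: input=3 -> V=0 FIRE
t=9: input=2 -> V=0 FIRE
t=10: input=3 -> V=0 FIRE
t=11: input=2 -> V=0 FIRE
t=12: input=5 -> V=0 FIRE
t=13: input=3 -> V=0 FIRE
t=14: input=3 -> V=0 FIRE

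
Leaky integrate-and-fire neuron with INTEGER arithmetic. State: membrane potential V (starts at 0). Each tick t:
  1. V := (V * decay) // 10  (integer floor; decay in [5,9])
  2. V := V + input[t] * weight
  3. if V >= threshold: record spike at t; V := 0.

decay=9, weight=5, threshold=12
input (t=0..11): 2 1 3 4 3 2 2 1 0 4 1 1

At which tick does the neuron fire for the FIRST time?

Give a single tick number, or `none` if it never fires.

Answer: 1

Derivation:
t=0: input=2 -> V=10
t=1: input=1 -> V=0 FIRE
t=2: input=3 -> V=0 FIRE
t=3: input=4 -> V=0 FIRE
t=4: input=3 -> V=0 FIRE
t=5: input=2 -> V=10
t=6: input=2 -> V=0 FIRE
t=7: input=1 -> V=5
t=8: input=0 -> V=4
t=9: input=4 -> V=0 FIRE
t=10: input=1 -> V=5
t=11: input=1 -> V=9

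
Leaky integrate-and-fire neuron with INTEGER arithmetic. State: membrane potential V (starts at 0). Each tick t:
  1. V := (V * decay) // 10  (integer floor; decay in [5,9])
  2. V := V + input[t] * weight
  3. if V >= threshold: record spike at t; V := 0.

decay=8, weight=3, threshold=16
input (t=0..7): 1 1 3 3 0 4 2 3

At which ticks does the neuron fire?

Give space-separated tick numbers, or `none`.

Answer: 3 7

Derivation:
t=0: input=1 -> V=3
t=1: input=1 -> V=5
t=2: input=3 -> V=13
t=3: input=3 -> V=0 FIRE
t=4: input=0 -> V=0
t=5: input=4 -> V=12
t=6: input=2 -> V=15
t=7: input=3 -> V=0 FIRE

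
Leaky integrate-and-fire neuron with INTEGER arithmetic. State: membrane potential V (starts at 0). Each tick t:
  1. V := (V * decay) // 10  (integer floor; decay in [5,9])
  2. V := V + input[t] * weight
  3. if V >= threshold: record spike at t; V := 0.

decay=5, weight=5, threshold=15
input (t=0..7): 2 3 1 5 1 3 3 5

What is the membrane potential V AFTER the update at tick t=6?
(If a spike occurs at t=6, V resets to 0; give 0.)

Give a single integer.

t=0: input=2 -> V=10
t=1: input=3 -> V=0 FIRE
t=2: input=1 -> V=5
t=3: input=5 -> V=0 FIRE
t=4: input=1 -> V=5
t=5: input=3 -> V=0 FIRE
t=6: input=3 -> V=0 FIRE
t=7: input=5 -> V=0 FIRE

Answer: 0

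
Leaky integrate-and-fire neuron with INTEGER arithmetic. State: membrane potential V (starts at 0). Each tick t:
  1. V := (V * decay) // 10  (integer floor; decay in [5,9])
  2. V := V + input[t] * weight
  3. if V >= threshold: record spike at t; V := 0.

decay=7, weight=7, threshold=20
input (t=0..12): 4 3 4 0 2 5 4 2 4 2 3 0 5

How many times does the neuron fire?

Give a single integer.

t=0: input=4 -> V=0 FIRE
t=1: input=3 -> V=0 FIRE
t=2: input=4 -> V=0 FIRE
t=3: input=0 -> V=0
t=4: input=2 -> V=14
t=5: input=5 -> V=0 FIRE
t=6: input=4 -> V=0 FIRE
t=7: input=2 -> V=14
t=8: input=4 -> V=0 FIRE
t=9: input=2 -> V=14
t=10: input=3 -> V=0 FIRE
t=11: input=0 -> V=0
t=12: input=5 -> V=0 FIRE

Answer: 8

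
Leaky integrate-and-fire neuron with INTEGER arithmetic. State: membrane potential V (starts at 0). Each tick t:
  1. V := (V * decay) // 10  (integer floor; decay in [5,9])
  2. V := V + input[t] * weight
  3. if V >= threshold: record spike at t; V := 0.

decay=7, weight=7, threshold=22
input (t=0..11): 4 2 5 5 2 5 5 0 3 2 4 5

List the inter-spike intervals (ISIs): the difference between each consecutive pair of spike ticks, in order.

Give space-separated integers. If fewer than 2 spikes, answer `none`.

Answer: 2 1 2 1 3 1 1

Derivation:
t=0: input=4 -> V=0 FIRE
t=1: input=2 -> V=14
t=2: input=5 -> V=0 FIRE
t=3: input=5 -> V=0 FIRE
t=4: input=2 -> V=14
t=5: input=5 -> V=0 FIRE
t=6: input=5 -> V=0 FIRE
t=7: input=0 -> V=0
t=8: input=3 -> V=21
t=9: input=2 -> V=0 FIRE
t=10: input=4 -> V=0 FIRE
t=11: input=5 -> V=0 FIRE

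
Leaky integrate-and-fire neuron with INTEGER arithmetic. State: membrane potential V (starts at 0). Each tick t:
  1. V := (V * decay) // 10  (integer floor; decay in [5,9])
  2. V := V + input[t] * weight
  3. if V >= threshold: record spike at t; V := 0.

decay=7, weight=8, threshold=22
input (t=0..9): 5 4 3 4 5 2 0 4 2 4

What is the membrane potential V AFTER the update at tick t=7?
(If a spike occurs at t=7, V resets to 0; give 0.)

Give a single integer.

Answer: 0

Derivation:
t=0: input=5 -> V=0 FIRE
t=1: input=4 -> V=0 FIRE
t=2: input=3 -> V=0 FIRE
t=3: input=4 -> V=0 FIRE
t=4: input=5 -> V=0 FIRE
t=5: input=2 -> V=16
t=6: input=0 -> V=11
t=7: input=4 -> V=0 FIRE
t=8: input=2 -> V=16
t=9: input=4 -> V=0 FIRE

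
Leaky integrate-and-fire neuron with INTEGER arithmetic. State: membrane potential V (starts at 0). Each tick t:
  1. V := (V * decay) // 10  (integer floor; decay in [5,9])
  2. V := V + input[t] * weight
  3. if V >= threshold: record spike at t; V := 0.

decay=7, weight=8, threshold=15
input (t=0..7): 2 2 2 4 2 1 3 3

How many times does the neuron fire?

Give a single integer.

Answer: 7

Derivation:
t=0: input=2 -> V=0 FIRE
t=1: input=2 -> V=0 FIRE
t=2: input=2 -> V=0 FIRE
t=3: input=4 -> V=0 FIRE
t=4: input=2 -> V=0 FIRE
t=5: input=1 -> V=8
t=6: input=3 -> V=0 FIRE
t=7: input=3 -> V=0 FIRE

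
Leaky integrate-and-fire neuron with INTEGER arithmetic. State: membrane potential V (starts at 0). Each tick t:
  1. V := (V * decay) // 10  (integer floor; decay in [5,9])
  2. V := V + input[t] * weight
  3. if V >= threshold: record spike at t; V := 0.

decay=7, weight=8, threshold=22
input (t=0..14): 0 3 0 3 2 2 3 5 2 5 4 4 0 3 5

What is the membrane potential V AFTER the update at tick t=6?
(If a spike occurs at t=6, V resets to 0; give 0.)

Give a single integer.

t=0: input=0 -> V=0
t=1: input=3 -> V=0 FIRE
t=2: input=0 -> V=0
t=3: input=3 -> V=0 FIRE
t=4: input=2 -> V=16
t=5: input=2 -> V=0 FIRE
t=6: input=3 -> V=0 FIRE
t=7: input=5 -> V=0 FIRE
t=8: input=2 -> V=16
t=9: input=5 -> V=0 FIRE
t=10: input=4 -> V=0 FIRE
t=11: input=4 -> V=0 FIRE
t=12: input=0 -> V=0
t=13: input=3 -> V=0 FIRE
t=14: input=5 -> V=0 FIRE

Answer: 0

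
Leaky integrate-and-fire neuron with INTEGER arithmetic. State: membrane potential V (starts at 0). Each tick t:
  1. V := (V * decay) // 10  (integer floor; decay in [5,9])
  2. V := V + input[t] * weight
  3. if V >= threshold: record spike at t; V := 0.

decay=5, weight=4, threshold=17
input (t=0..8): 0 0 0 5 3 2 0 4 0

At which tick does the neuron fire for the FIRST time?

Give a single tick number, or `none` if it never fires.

t=0: input=0 -> V=0
t=1: input=0 -> V=0
t=2: input=0 -> V=0
t=3: input=5 -> V=0 FIRE
t=4: input=3 -> V=12
t=5: input=2 -> V=14
t=6: input=0 -> V=7
t=7: input=4 -> V=0 FIRE
t=8: input=0 -> V=0

Answer: 3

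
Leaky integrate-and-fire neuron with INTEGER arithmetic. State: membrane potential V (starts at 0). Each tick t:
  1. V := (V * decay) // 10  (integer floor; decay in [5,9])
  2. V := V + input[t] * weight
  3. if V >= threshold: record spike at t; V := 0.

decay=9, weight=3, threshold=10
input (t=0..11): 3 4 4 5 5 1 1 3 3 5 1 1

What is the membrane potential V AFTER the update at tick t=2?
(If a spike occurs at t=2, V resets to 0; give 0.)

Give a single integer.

Answer: 0

Derivation:
t=0: input=3 -> V=9
t=1: input=4 -> V=0 FIRE
t=2: input=4 -> V=0 FIRE
t=3: input=5 -> V=0 FIRE
t=4: input=5 -> V=0 FIRE
t=5: input=1 -> V=3
t=6: input=1 -> V=5
t=7: input=3 -> V=0 FIRE
t=8: input=3 -> V=9
t=9: input=5 -> V=0 FIRE
t=10: input=1 -> V=3
t=11: input=1 -> V=5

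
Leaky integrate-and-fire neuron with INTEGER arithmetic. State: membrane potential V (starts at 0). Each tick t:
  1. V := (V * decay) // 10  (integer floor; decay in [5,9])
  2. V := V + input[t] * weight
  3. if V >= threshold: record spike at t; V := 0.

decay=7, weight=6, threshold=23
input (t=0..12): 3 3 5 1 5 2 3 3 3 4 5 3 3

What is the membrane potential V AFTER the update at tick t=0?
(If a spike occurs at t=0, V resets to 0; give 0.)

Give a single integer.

t=0: input=3 -> V=18
t=1: input=3 -> V=0 FIRE
t=2: input=5 -> V=0 FIRE
t=3: input=1 -> V=6
t=4: input=5 -> V=0 FIRE
t=5: input=2 -> V=12
t=6: input=3 -> V=0 FIRE
t=7: input=3 -> V=18
t=8: input=3 -> V=0 FIRE
t=9: input=4 -> V=0 FIRE
t=10: input=5 -> V=0 FIRE
t=11: input=3 -> V=18
t=12: input=3 -> V=0 FIRE

Answer: 18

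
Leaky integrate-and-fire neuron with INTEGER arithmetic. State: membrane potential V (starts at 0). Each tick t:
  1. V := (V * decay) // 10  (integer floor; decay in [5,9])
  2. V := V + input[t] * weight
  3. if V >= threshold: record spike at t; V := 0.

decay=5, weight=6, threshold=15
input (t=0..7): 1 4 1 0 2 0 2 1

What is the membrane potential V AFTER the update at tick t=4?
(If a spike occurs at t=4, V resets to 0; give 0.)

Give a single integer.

Answer: 13

Derivation:
t=0: input=1 -> V=6
t=1: input=4 -> V=0 FIRE
t=2: input=1 -> V=6
t=3: input=0 -> V=3
t=4: input=2 -> V=13
t=5: input=0 -> V=6
t=6: input=2 -> V=0 FIRE
t=7: input=1 -> V=6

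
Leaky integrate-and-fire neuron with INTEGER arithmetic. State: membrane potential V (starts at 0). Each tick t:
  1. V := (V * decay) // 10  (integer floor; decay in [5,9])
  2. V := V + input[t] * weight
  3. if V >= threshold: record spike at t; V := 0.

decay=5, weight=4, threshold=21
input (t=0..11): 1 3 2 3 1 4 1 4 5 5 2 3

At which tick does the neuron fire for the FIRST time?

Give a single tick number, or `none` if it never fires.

t=0: input=1 -> V=4
t=1: input=3 -> V=14
t=2: input=2 -> V=15
t=3: input=3 -> V=19
t=4: input=1 -> V=13
t=5: input=4 -> V=0 FIRE
t=6: input=1 -> V=4
t=7: input=4 -> V=18
t=8: input=5 -> V=0 FIRE
t=9: input=5 -> V=20
t=10: input=2 -> V=18
t=11: input=3 -> V=0 FIRE

Answer: 5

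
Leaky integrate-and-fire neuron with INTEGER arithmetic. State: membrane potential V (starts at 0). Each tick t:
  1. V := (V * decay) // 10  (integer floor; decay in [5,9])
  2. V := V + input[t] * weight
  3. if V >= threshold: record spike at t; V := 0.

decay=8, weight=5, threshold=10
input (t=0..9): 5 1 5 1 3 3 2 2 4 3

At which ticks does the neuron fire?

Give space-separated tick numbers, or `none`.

t=0: input=5 -> V=0 FIRE
t=1: input=1 -> V=5
t=2: input=5 -> V=0 FIRE
t=3: input=1 -> V=5
t=4: input=3 -> V=0 FIRE
t=5: input=3 -> V=0 FIRE
t=6: input=2 -> V=0 FIRE
t=7: input=2 -> V=0 FIRE
t=8: input=4 -> V=0 FIRE
t=9: input=3 -> V=0 FIRE

Answer: 0 2 4 5 6 7 8 9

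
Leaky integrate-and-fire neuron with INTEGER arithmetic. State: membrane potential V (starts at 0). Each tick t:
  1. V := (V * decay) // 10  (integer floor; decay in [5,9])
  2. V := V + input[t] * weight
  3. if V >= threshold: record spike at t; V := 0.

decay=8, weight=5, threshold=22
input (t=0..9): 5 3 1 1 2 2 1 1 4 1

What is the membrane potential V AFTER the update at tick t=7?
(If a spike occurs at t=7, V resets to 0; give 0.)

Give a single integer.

Answer: 15

Derivation:
t=0: input=5 -> V=0 FIRE
t=1: input=3 -> V=15
t=2: input=1 -> V=17
t=3: input=1 -> V=18
t=4: input=2 -> V=0 FIRE
t=5: input=2 -> V=10
t=6: input=1 -> V=13
t=7: input=1 -> V=15
t=8: input=4 -> V=0 FIRE
t=9: input=1 -> V=5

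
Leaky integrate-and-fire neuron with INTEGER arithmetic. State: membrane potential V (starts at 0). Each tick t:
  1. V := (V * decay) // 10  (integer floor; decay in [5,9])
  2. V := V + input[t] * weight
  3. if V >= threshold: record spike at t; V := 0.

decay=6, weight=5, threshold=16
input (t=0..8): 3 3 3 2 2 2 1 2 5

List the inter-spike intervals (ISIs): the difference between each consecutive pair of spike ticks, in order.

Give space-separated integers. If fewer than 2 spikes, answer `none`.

Answer: 2 2 3

Derivation:
t=0: input=3 -> V=15
t=1: input=3 -> V=0 FIRE
t=2: input=3 -> V=15
t=3: input=2 -> V=0 FIRE
t=4: input=2 -> V=10
t=5: input=2 -> V=0 FIRE
t=6: input=1 -> V=5
t=7: input=2 -> V=13
t=8: input=5 -> V=0 FIRE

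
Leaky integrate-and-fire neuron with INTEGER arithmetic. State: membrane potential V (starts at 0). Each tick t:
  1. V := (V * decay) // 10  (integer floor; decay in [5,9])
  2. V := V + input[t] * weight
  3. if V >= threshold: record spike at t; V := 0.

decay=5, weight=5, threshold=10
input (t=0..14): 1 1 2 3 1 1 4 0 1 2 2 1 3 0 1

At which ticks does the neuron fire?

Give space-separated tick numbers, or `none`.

Answer: 2 3 6 9 10 12

Derivation:
t=0: input=1 -> V=5
t=1: input=1 -> V=7
t=2: input=2 -> V=0 FIRE
t=3: input=3 -> V=0 FIRE
t=4: input=1 -> V=5
t=5: input=1 -> V=7
t=6: input=4 -> V=0 FIRE
t=7: input=0 -> V=0
t=8: input=1 -> V=5
t=9: input=2 -> V=0 FIRE
t=10: input=2 -> V=0 FIRE
t=11: input=1 -> V=5
t=12: input=3 -> V=0 FIRE
t=13: input=0 -> V=0
t=14: input=1 -> V=5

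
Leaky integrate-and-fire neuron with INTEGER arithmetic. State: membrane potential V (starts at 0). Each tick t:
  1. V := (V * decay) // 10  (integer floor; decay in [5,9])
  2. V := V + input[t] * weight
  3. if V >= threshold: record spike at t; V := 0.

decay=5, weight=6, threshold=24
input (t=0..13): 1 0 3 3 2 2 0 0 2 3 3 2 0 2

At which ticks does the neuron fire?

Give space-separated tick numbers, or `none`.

Answer: 3 9

Derivation:
t=0: input=1 -> V=6
t=1: input=0 -> V=3
t=2: input=3 -> V=19
t=3: input=3 -> V=0 FIRE
t=4: input=2 -> V=12
t=5: input=2 -> V=18
t=6: input=0 -> V=9
t=7: input=0 -> V=4
t=8: input=2 -> V=14
t=9: input=3 -> V=0 FIRE
t=10: input=3 -> V=18
t=11: input=2 -> V=21
t=12: input=0 -> V=10
t=13: input=2 -> V=17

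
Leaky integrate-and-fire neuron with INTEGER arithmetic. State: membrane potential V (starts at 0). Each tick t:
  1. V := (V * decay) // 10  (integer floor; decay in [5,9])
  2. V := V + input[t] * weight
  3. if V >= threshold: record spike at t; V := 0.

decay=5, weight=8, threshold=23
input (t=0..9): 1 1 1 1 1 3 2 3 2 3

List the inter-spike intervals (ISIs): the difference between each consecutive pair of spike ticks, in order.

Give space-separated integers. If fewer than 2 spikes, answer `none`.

Answer: 2 2

Derivation:
t=0: input=1 -> V=8
t=1: input=1 -> V=12
t=2: input=1 -> V=14
t=3: input=1 -> V=15
t=4: input=1 -> V=15
t=5: input=3 -> V=0 FIRE
t=6: input=2 -> V=16
t=7: input=3 -> V=0 FIRE
t=8: input=2 -> V=16
t=9: input=3 -> V=0 FIRE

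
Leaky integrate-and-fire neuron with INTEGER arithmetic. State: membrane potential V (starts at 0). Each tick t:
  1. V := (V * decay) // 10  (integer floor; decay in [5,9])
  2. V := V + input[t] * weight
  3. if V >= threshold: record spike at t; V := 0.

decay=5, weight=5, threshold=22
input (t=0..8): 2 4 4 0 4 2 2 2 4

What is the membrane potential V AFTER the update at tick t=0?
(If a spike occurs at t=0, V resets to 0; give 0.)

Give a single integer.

t=0: input=2 -> V=10
t=1: input=4 -> V=0 FIRE
t=2: input=4 -> V=20
t=3: input=0 -> V=10
t=4: input=4 -> V=0 FIRE
t=5: input=2 -> V=10
t=6: input=2 -> V=15
t=7: input=2 -> V=17
t=8: input=4 -> V=0 FIRE

Answer: 10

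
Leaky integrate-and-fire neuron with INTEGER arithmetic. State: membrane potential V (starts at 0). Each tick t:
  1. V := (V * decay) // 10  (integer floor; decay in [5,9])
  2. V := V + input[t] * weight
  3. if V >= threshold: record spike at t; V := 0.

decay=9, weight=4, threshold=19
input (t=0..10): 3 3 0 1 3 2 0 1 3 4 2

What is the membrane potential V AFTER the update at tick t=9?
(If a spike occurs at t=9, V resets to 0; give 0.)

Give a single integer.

Answer: 0

Derivation:
t=0: input=3 -> V=12
t=1: input=3 -> V=0 FIRE
t=2: input=0 -> V=0
t=3: input=1 -> V=4
t=4: input=3 -> V=15
t=5: input=2 -> V=0 FIRE
t=6: input=0 -> V=0
t=7: input=1 -> V=4
t=8: input=3 -> V=15
t=9: input=4 -> V=0 FIRE
t=10: input=2 -> V=8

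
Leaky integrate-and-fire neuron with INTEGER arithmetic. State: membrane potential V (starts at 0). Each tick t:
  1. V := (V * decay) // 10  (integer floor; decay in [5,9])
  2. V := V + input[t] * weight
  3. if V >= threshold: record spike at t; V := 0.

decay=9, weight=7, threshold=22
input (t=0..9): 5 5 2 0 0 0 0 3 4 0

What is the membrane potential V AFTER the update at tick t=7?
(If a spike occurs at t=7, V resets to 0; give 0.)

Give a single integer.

Answer: 0

Derivation:
t=0: input=5 -> V=0 FIRE
t=1: input=5 -> V=0 FIRE
t=2: input=2 -> V=14
t=3: input=0 -> V=12
t=4: input=0 -> V=10
t=5: input=0 -> V=9
t=6: input=0 -> V=8
t=7: input=3 -> V=0 FIRE
t=8: input=4 -> V=0 FIRE
t=9: input=0 -> V=0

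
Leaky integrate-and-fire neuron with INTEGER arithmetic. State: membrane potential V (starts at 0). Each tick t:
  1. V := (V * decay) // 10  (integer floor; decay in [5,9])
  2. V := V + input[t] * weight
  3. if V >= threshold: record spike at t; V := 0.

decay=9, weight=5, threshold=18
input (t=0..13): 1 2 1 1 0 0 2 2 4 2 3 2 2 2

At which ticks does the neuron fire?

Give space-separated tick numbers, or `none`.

t=0: input=1 -> V=5
t=1: input=2 -> V=14
t=2: input=1 -> V=17
t=3: input=1 -> V=0 FIRE
t=4: input=0 -> V=0
t=5: input=0 -> V=0
t=6: input=2 -> V=10
t=7: input=2 -> V=0 FIRE
t=8: input=4 -> V=0 FIRE
t=9: input=2 -> V=10
t=10: input=3 -> V=0 FIRE
t=11: input=2 -> V=10
t=12: input=2 -> V=0 FIRE
t=13: input=2 -> V=10

Answer: 3 7 8 10 12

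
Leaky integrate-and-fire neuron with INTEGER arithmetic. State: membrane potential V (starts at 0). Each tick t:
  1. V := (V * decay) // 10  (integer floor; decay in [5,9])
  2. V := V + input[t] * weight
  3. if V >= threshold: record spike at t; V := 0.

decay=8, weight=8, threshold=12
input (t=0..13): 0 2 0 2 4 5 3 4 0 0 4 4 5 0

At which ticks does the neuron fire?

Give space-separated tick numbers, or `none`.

Answer: 1 3 4 5 6 7 10 11 12

Derivation:
t=0: input=0 -> V=0
t=1: input=2 -> V=0 FIRE
t=2: input=0 -> V=0
t=3: input=2 -> V=0 FIRE
t=4: input=4 -> V=0 FIRE
t=5: input=5 -> V=0 FIRE
t=6: input=3 -> V=0 FIRE
t=7: input=4 -> V=0 FIRE
t=8: input=0 -> V=0
t=9: input=0 -> V=0
t=10: input=4 -> V=0 FIRE
t=11: input=4 -> V=0 FIRE
t=12: input=5 -> V=0 FIRE
t=13: input=0 -> V=0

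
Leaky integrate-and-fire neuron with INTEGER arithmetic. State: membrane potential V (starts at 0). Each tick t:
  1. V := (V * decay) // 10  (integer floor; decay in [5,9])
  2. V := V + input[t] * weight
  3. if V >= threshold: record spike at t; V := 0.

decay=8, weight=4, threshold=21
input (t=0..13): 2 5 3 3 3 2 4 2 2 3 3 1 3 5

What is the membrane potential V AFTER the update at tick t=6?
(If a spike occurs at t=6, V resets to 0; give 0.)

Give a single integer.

Answer: 0

Derivation:
t=0: input=2 -> V=8
t=1: input=5 -> V=0 FIRE
t=2: input=3 -> V=12
t=3: input=3 -> V=0 FIRE
t=4: input=3 -> V=12
t=5: input=2 -> V=17
t=6: input=4 -> V=0 FIRE
t=7: input=2 -> V=8
t=8: input=2 -> V=14
t=9: input=3 -> V=0 FIRE
t=10: input=3 -> V=12
t=11: input=1 -> V=13
t=12: input=3 -> V=0 FIRE
t=13: input=5 -> V=20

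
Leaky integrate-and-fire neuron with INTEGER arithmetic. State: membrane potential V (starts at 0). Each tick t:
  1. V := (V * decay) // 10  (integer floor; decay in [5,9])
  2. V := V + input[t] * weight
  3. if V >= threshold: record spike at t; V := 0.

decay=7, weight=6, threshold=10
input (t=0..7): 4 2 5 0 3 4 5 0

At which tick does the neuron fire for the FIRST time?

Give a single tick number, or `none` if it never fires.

t=0: input=4 -> V=0 FIRE
t=1: input=2 -> V=0 FIRE
t=2: input=5 -> V=0 FIRE
t=3: input=0 -> V=0
t=4: input=3 -> V=0 FIRE
t=5: input=4 -> V=0 FIRE
t=6: input=5 -> V=0 FIRE
t=7: input=0 -> V=0

Answer: 0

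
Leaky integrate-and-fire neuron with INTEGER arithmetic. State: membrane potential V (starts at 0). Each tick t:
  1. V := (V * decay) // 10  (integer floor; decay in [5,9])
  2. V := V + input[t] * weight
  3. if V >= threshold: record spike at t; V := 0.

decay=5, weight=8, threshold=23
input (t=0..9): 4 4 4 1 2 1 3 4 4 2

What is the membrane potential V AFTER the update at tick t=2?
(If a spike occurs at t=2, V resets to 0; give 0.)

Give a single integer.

Answer: 0

Derivation:
t=0: input=4 -> V=0 FIRE
t=1: input=4 -> V=0 FIRE
t=2: input=4 -> V=0 FIRE
t=3: input=1 -> V=8
t=4: input=2 -> V=20
t=5: input=1 -> V=18
t=6: input=3 -> V=0 FIRE
t=7: input=4 -> V=0 FIRE
t=8: input=4 -> V=0 FIRE
t=9: input=2 -> V=16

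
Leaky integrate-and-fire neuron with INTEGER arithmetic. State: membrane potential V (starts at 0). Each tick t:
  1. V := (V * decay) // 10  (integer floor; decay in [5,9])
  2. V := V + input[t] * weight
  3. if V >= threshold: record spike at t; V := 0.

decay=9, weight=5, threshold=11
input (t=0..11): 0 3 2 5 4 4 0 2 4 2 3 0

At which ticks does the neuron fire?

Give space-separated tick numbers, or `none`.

t=0: input=0 -> V=0
t=1: input=3 -> V=0 FIRE
t=2: input=2 -> V=10
t=3: input=5 -> V=0 FIRE
t=4: input=4 -> V=0 FIRE
t=5: input=4 -> V=0 FIRE
t=6: input=0 -> V=0
t=7: input=2 -> V=10
t=8: input=4 -> V=0 FIRE
t=9: input=2 -> V=10
t=10: input=3 -> V=0 FIRE
t=11: input=0 -> V=0

Answer: 1 3 4 5 8 10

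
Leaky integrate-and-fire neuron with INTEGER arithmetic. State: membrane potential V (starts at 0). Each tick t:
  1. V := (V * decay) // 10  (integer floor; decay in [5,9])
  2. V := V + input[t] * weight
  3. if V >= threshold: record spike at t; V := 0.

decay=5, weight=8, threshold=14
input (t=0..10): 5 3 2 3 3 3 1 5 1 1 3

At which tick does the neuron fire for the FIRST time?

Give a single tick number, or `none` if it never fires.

Answer: 0

Derivation:
t=0: input=5 -> V=0 FIRE
t=1: input=3 -> V=0 FIRE
t=2: input=2 -> V=0 FIRE
t=3: input=3 -> V=0 FIRE
t=4: input=3 -> V=0 FIRE
t=5: input=3 -> V=0 FIRE
t=6: input=1 -> V=8
t=7: input=5 -> V=0 FIRE
t=8: input=1 -> V=8
t=9: input=1 -> V=12
t=10: input=3 -> V=0 FIRE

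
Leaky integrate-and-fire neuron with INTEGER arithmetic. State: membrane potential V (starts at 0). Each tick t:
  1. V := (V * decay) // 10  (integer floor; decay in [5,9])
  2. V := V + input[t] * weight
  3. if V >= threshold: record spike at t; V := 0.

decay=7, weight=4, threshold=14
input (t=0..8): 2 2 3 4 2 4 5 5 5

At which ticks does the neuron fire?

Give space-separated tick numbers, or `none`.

Answer: 2 3 5 6 7 8

Derivation:
t=0: input=2 -> V=8
t=1: input=2 -> V=13
t=2: input=3 -> V=0 FIRE
t=3: input=4 -> V=0 FIRE
t=4: input=2 -> V=8
t=5: input=4 -> V=0 FIRE
t=6: input=5 -> V=0 FIRE
t=7: input=5 -> V=0 FIRE
t=8: input=5 -> V=0 FIRE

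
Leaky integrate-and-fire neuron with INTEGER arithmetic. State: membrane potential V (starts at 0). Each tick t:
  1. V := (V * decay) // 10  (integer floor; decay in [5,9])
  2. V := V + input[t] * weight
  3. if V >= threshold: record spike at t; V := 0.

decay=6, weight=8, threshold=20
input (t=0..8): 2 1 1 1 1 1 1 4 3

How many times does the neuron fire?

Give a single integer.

t=0: input=2 -> V=16
t=1: input=1 -> V=17
t=2: input=1 -> V=18
t=3: input=1 -> V=18
t=4: input=1 -> V=18
t=5: input=1 -> V=18
t=6: input=1 -> V=18
t=7: input=4 -> V=0 FIRE
t=8: input=3 -> V=0 FIRE

Answer: 2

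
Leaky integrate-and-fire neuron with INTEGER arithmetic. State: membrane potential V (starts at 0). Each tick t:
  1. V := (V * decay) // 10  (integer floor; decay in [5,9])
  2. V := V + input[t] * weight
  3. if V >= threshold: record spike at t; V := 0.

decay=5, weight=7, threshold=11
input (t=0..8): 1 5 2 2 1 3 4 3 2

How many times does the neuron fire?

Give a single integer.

t=0: input=1 -> V=7
t=1: input=5 -> V=0 FIRE
t=2: input=2 -> V=0 FIRE
t=3: input=2 -> V=0 FIRE
t=4: input=1 -> V=7
t=5: input=3 -> V=0 FIRE
t=6: input=4 -> V=0 FIRE
t=7: input=3 -> V=0 FIRE
t=8: input=2 -> V=0 FIRE

Answer: 7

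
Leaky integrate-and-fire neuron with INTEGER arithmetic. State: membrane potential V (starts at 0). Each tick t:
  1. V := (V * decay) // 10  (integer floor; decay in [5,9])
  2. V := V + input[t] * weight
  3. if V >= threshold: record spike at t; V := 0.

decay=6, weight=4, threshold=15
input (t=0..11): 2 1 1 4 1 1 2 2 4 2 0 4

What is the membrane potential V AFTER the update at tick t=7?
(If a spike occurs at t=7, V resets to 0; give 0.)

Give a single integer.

t=0: input=2 -> V=8
t=1: input=1 -> V=8
t=2: input=1 -> V=8
t=3: input=4 -> V=0 FIRE
t=4: input=1 -> V=4
t=5: input=1 -> V=6
t=6: input=2 -> V=11
t=7: input=2 -> V=14
t=8: input=4 -> V=0 FIRE
t=9: input=2 -> V=8
t=10: input=0 -> V=4
t=11: input=4 -> V=0 FIRE

Answer: 14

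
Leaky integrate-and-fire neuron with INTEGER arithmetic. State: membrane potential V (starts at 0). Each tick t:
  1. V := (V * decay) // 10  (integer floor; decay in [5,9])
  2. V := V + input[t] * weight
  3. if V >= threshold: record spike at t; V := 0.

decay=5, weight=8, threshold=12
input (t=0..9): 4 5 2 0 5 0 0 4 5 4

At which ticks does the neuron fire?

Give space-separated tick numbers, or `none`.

t=0: input=4 -> V=0 FIRE
t=1: input=5 -> V=0 FIRE
t=2: input=2 -> V=0 FIRE
t=3: input=0 -> V=0
t=4: input=5 -> V=0 FIRE
t=5: input=0 -> V=0
t=6: input=0 -> V=0
t=7: input=4 -> V=0 FIRE
t=8: input=5 -> V=0 FIRE
t=9: input=4 -> V=0 FIRE

Answer: 0 1 2 4 7 8 9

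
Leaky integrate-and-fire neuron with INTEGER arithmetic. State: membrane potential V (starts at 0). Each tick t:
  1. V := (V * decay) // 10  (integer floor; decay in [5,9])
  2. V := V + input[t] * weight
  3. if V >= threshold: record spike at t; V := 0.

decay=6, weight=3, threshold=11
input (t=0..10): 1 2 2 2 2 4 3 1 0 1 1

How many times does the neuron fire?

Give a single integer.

t=0: input=1 -> V=3
t=1: input=2 -> V=7
t=2: input=2 -> V=10
t=3: input=2 -> V=0 FIRE
t=4: input=2 -> V=6
t=5: input=4 -> V=0 FIRE
t=6: input=3 -> V=9
t=7: input=1 -> V=8
t=8: input=0 -> V=4
t=9: input=1 -> V=5
t=10: input=1 -> V=6

Answer: 2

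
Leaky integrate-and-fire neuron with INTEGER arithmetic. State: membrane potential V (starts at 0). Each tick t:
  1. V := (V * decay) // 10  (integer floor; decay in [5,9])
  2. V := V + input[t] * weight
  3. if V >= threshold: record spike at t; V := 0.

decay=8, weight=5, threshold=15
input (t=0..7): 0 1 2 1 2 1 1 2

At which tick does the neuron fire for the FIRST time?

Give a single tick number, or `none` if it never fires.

t=0: input=0 -> V=0
t=1: input=1 -> V=5
t=2: input=2 -> V=14
t=3: input=1 -> V=0 FIRE
t=4: input=2 -> V=10
t=5: input=1 -> V=13
t=6: input=1 -> V=0 FIRE
t=7: input=2 -> V=10

Answer: 3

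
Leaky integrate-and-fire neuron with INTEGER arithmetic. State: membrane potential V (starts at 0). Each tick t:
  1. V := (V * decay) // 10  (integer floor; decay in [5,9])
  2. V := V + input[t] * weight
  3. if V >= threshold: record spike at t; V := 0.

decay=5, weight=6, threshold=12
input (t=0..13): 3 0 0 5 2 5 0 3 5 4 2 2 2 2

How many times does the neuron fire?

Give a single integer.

t=0: input=3 -> V=0 FIRE
t=1: input=0 -> V=0
t=2: input=0 -> V=0
t=3: input=5 -> V=0 FIRE
t=4: input=2 -> V=0 FIRE
t=5: input=5 -> V=0 FIRE
t=6: input=0 -> V=0
t=7: input=3 -> V=0 FIRE
t=8: input=5 -> V=0 FIRE
t=9: input=4 -> V=0 FIRE
t=10: input=2 -> V=0 FIRE
t=11: input=2 -> V=0 FIRE
t=12: input=2 -> V=0 FIRE
t=13: input=2 -> V=0 FIRE

Answer: 11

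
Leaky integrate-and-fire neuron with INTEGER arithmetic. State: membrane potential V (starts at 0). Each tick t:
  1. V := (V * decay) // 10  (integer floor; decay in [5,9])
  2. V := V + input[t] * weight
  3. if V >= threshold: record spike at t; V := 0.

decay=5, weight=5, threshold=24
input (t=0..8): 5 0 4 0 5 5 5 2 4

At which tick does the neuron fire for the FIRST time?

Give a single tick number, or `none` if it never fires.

t=0: input=5 -> V=0 FIRE
t=1: input=0 -> V=0
t=2: input=4 -> V=20
t=3: input=0 -> V=10
t=4: input=5 -> V=0 FIRE
t=5: input=5 -> V=0 FIRE
t=6: input=5 -> V=0 FIRE
t=7: input=2 -> V=10
t=8: input=4 -> V=0 FIRE

Answer: 0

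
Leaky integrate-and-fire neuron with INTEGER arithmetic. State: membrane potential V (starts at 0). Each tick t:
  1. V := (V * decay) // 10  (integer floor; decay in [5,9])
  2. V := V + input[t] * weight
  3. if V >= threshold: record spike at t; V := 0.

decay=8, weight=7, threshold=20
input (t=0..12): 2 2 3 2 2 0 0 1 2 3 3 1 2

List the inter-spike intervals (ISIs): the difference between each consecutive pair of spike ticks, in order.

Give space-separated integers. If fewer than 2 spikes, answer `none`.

t=0: input=2 -> V=14
t=1: input=2 -> V=0 FIRE
t=2: input=3 -> V=0 FIRE
t=3: input=2 -> V=14
t=4: input=2 -> V=0 FIRE
t=5: input=0 -> V=0
t=6: input=0 -> V=0
t=7: input=1 -> V=7
t=8: input=2 -> V=19
t=9: input=3 -> V=0 FIRE
t=10: input=3 -> V=0 FIRE
t=11: input=1 -> V=7
t=12: input=2 -> V=19

Answer: 1 2 5 1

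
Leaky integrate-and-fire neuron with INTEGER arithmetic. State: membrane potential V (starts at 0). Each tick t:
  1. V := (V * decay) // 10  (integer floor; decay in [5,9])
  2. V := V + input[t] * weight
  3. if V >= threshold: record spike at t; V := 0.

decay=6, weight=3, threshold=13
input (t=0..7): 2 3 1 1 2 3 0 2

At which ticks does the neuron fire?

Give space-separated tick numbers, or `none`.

Answer: 5

Derivation:
t=0: input=2 -> V=6
t=1: input=3 -> V=12
t=2: input=1 -> V=10
t=3: input=1 -> V=9
t=4: input=2 -> V=11
t=5: input=3 -> V=0 FIRE
t=6: input=0 -> V=0
t=7: input=2 -> V=6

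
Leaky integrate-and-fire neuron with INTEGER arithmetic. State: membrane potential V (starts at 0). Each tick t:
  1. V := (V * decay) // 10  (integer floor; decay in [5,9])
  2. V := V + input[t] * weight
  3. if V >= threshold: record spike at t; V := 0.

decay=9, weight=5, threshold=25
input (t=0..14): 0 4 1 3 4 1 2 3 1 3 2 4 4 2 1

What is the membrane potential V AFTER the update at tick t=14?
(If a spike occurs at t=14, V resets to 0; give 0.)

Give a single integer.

Answer: 5

Derivation:
t=0: input=0 -> V=0
t=1: input=4 -> V=20
t=2: input=1 -> V=23
t=3: input=3 -> V=0 FIRE
t=4: input=4 -> V=20
t=5: input=1 -> V=23
t=6: input=2 -> V=0 FIRE
t=7: input=3 -> V=15
t=8: input=1 -> V=18
t=9: input=3 -> V=0 FIRE
t=10: input=2 -> V=10
t=11: input=4 -> V=0 FIRE
t=12: input=4 -> V=20
t=13: input=2 -> V=0 FIRE
t=14: input=1 -> V=5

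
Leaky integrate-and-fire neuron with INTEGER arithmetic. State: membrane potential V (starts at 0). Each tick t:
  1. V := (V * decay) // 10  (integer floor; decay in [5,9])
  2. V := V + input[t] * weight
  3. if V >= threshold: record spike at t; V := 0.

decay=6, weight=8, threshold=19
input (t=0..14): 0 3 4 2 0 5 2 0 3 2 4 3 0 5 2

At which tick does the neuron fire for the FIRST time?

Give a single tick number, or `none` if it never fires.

Answer: 1

Derivation:
t=0: input=0 -> V=0
t=1: input=3 -> V=0 FIRE
t=2: input=4 -> V=0 FIRE
t=3: input=2 -> V=16
t=4: input=0 -> V=9
t=5: input=5 -> V=0 FIRE
t=6: input=2 -> V=16
t=7: input=0 -> V=9
t=8: input=3 -> V=0 FIRE
t=9: input=2 -> V=16
t=10: input=4 -> V=0 FIRE
t=11: input=3 -> V=0 FIRE
t=12: input=0 -> V=0
t=13: input=5 -> V=0 FIRE
t=14: input=2 -> V=16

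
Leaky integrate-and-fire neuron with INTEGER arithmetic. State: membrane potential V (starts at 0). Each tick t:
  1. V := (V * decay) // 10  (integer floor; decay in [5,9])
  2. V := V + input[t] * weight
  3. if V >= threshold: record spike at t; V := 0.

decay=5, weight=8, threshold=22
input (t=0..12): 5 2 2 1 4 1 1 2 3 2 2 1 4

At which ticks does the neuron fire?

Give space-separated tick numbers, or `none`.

t=0: input=5 -> V=0 FIRE
t=1: input=2 -> V=16
t=2: input=2 -> V=0 FIRE
t=3: input=1 -> V=8
t=4: input=4 -> V=0 FIRE
t=5: input=1 -> V=8
t=6: input=1 -> V=12
t=7: input=2 -> V=0 FIRE
t=8: input=3 -> V=0 FIRE
t=9: input=2 -> V=16
t=10: input=2 -> V=0 FIRE
t=11: input=1 -> V=8
t=12: input=4 -> V=0 FIRE

Answer: 0 2 4 7 8 10 12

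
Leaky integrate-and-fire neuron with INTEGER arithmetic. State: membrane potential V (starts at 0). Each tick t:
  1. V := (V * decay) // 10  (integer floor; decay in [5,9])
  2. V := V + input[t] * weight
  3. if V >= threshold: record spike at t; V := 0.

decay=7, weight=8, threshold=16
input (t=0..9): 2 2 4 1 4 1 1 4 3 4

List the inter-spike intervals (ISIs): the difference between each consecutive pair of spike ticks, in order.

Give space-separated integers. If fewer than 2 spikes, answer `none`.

t=0: input=2 -> V=0 FIRE
t=1: input=2 -> V=0 FIRE
t=2: input=4 -> V=0 FIRE
t=3: input=1 -> V=8
t=4: input=4 -> V=0 FIRE
t=5: input=1 -> V=8
t=6: input=1 -> V=13
t=7: input=4 -> V=0 FIRE
t=8: input=3 -> V=0 FIRE
t=9: input=4 -> V=0 FIRE

Answer: 1 1 2 3 1 1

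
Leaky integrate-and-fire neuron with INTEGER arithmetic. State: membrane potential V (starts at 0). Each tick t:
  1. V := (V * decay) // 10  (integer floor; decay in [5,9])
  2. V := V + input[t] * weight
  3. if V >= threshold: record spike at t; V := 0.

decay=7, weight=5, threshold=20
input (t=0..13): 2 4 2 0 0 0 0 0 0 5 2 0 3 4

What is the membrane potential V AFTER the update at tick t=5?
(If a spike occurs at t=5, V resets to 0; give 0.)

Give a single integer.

Answer: 2

Derivation:
t=0: input=2 -> V=10
t=1: input=4 -> V=0 FIRE
t=2: input=2 -> V=10
t=3: input=0 -> V=7
t=4: input=0 -> V=4
t=5: input=0 -> V=2
t=6: input=0 -> V=1
t=7: input=0 -> V=0
t=8: input=0 -> V=0
t=9: input=5 -> V=0 FIRE
t=10: input=2 -> V=10
t=11: input=0 -> V=7
t=12: input=3 -> V=19
t=13: input=4 -> V=0 FIRE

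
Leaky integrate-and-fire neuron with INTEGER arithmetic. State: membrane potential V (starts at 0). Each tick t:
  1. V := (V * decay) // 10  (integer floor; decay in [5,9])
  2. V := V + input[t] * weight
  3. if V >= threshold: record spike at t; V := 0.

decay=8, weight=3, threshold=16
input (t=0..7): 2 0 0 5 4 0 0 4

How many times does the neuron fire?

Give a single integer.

Answer: 2

Derivation:
t=0: input=2 -> V=6
t=1: input=0 -> V=4
t=2: input=0 -> V=3
t=3: input=5 -> V=0 FIRE
t=4: input=4 -> V=12
t=5: input=0 -> V=9
t=6: input=0 -> V=7
t=7: input=4 -> V=0 FIRE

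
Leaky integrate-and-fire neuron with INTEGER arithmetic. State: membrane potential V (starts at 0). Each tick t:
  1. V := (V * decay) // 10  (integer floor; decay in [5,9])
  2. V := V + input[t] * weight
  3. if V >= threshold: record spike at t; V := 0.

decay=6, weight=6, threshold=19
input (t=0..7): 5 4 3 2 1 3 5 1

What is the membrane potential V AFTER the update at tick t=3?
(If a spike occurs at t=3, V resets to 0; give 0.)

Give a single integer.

Answer: 0

Derivation:
t=0: input=5 -> V=0 FIRE
t=1: input=4 -> V=0 FIRE
t=2: input=3 -> V=18
t=3: input=2 -> V=0 FIRE
t=4: input=1 -> V=6
t=5: input=3 -> V=0 FIRE
t=6: input=5 -> V=0 FIRE
t=7: input=1 -> V=6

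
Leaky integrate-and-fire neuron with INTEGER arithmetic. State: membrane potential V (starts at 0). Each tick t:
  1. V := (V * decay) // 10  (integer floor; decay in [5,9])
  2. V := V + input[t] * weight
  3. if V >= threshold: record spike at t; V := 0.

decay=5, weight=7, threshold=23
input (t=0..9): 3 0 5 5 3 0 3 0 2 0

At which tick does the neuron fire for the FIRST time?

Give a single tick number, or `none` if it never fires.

t=0: input=3 -> V=21
t=1: input=0 -> V=10
t=2: input=5 -> V=0 FIRE
t=3: input=5 -> V=0 FIRE
t=4: input=3 -> V=21
t=5: input=0 -> V=10
t=6: input=3 -> V=0 FIRE
t=7: input=0 -> V=0
t=8: input=2 -> V=14
t=9: input=0 -> V=7

Answer: 2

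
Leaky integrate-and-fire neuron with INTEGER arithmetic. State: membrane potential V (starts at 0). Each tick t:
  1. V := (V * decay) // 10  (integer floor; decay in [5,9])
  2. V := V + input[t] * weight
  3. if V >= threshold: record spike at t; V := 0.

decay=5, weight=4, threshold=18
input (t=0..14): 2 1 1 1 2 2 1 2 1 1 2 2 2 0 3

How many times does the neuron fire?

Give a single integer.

t=0: input=2 -> V=8
t=1: input=1 -> V=8
t=2: input=1 -> V=8
t=3: input=1 -> V=8
t=4: input=2 -> V=12
t=5: input=2 -> V=14
t=6: input=1 -> V=11
t=7: input=2 -> V=13
t=8: input=1 -> V=10
t=9: input=1 -> V=9
t=10: input=2 -> V=12
t=11: input=2 -> V=14
t=12: input=2 -> V=15
t=13: input=0 -> V=7
t=14: input=3 -> V=15

Answer: 0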